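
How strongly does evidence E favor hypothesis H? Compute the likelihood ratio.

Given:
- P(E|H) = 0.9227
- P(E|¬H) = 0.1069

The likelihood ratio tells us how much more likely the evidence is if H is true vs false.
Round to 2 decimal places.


Likelihood Ratio (LR) = P(E|H) / P(E|¬H)

LR = 0.9227 / 0.1069
   = 8.63

The evidence is 8.63 times more likely if H is true than if H is false.
LR > 1, so observing E raises the odds in favor of H.


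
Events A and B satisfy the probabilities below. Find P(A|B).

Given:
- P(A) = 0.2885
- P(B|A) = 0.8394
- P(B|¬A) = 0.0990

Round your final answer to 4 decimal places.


Bayes' theorem: P(A|B) = P(B|A) × P(A) / P(B)

Step 1: Calculate P(B) using law of total probability
P(B) = P(B|A)P(A) + P(B|¬A)P(¬A)
     = 0.8394 × 0.2885 + 0.0990 × 0.7115
     = 0.24216690 + 0.07043850
     = 0.31260540

Step 2: Apply Bayes' theorem
P(A|B) = P(B|A) × P(A) / P(B)
       = 0.24216690 / 0.31260540
       = 0.7747


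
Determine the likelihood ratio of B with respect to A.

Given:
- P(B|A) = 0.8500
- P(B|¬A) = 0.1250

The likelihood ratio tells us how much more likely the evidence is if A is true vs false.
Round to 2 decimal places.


Likelihood Ratio (LR) = P(B|A) / P(B|¬A)

LR = 0.8500 / 0.1250
   = 6.80

The evidence is 6.80 times more likely if A is true than if A is false.
Because LR exceeds 1, B is evidence for A.


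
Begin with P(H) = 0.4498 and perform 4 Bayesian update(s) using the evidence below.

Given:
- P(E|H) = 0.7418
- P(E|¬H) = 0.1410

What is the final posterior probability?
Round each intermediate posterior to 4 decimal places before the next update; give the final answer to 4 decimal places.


Sequential Bayesian updating:

Initial prior: P(H) = 0.4498

Update 1:
  P(E) = 0.7418 × 0.4498 + 0.1410 × 0.5502 = 0.33366164 + 0.07757820 = 0.41123984
  P(H|E) = 0.33366164 / 0.41123984 = 0.8114

Update 2:
  P(E) = 0.7418 × 0.8114 + 0.1410 × 0.1886 = 0.60189652 + 0.02659260 = 0.62848912
  P(H|E) = 0.60189652 / 0.62848912 = 0.9577

Update 3:
  P(E) = 0.7418 × 0.9577 + 0.1410 × 0.0423 = 0.71042186 + 0.00596430 = 0.71638616
  P(H|E) = 0.71042186 / 0.71638616 = 0.9917

Update 4:
  P(E) = 0.7418 × 0.9917 + 0.1410 × 0.0083 = 0.73564306 + 0.00117030 = 0.73681336
  P(H|E) = 0.73564306 / 0.73681336 = 0.9984

Final posterior: 0.9984


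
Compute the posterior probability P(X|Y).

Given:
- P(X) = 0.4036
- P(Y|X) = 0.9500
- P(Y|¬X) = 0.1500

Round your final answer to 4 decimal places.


Bayes' theorem: P(X|Y) = P(Y|X) × P(X) / P(Y)

Step 1: Calculate P(Y) using law of total probability
P(Y) = P(Y|X)P(X) + P(Y|¬X)P(¬X)
     = 0.9500 × 0.4036 + 0.1500 × 0.5964
     = 0.38342000 + 0.08946000
     = 0.47288000

Step 2: Apply Bayes' theorem
P(X|Y) = P(Y|X) × P(X) / P(Y)
       = 0.38342000 / 0.47288000
       = 0.8108


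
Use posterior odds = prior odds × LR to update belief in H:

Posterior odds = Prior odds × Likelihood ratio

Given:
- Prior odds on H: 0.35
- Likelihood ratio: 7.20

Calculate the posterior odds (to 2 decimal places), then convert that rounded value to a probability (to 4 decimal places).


Step 1: Calculate posterior odds
Posterior odds = Prior odds × LR
               = 0.35 × 7.20
               = 2.52

Step 2: Convert to probability
P(H|E) = Posterior odds / (1 + Posterior odds)
       = 2.52 / (1 + 2.52)
       = 2.52 / 3.52
       = 0.7159

The evidence increased P(H) from 0.2593 to 0.7159.


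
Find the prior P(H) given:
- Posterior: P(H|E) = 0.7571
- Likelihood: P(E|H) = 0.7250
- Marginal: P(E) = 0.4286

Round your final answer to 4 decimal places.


From Bayes' theorem: P(H|E) = P(E|H) × P(H) / P(E)

Rearranging for P(H):
P(H) = P(H|E) × P(E) / P(E|H)
     = 0.7571 × 0.4286 / 0.7250
     = 0.32449306 / 0.7250
     = 0.4476


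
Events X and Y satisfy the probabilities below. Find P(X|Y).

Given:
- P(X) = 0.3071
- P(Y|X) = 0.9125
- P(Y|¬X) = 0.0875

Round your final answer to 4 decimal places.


Bayes' theorem: P(X|Y) = P(Y|X) × P(X) / P(Y)

Step 1: Calculate P(Y) using law of total probability
P(Y) = P(Y|X)P(X) + P(Y|¬X)P(¬X)
     = 0.9125 × 0.3071 + 0.0875 × 0.6929
     = 0.28022875 + 0.06062875
     = 0.34085750

Step 2: Apply Bayes' theorem
P(X|Y) = P(Y|X) × P(X) / P(Y)
       = 0.28022875 / 0.34085750
       = 0.8221


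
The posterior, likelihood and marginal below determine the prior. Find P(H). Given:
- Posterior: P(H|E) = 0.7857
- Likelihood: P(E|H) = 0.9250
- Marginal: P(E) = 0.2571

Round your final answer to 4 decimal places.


From Bayes' theorem: P(H|E) = P(E|H) × P(H) / P(E)

Rearranging for P(H):
P(H) = P(H|E) × P(E) / P(E|H)
     = 0.7857 × 0.2571 / 0.9250
     = 0.20200347 / 0.9250
     = 0.2184


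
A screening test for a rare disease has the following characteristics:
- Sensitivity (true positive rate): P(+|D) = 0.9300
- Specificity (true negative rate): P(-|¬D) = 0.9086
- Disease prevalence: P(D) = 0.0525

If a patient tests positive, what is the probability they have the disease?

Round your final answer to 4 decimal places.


Let D = has disease, + = positive test

Given:
- P(D) = 0.0525 (prevalence)
- P(+|D) = 0.9300 (sensitivity)
- P(-|¬D) = 0.9086 (specificity)
- P(+|¬D) = 0.0914 (false positive rate = 1 - specificity)

Step 1: Find P(+)
P(+) = P(+|D)P(D) + P(+|¬D)P(¬D)
     = 0.9300 × 0.0525 + 0.0914 × 0.9475
     = 0.04882500 + 0.08660150
     = 0.13542650

Step 2: Apply Bayes' theorem for P(D|+)
P(D|+) = P(+|D)P(D) / P(+)
       = 0.04882500 / 0.13542650
       = 0.3605


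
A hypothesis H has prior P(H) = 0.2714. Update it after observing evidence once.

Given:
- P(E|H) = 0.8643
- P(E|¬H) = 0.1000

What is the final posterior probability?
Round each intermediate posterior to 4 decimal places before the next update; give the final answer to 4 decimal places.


Sequential Bayesian updating:

Initial prior: P(H) = 0.2714

Update 1:
  P(E) = 0.8643 × 0.2714 + 0.1000 × 0.7286 = 0.23457102 + 0.07286000 = 0.30743102
  P(H|E) = 0.23457102 / 0.30743102 = 0.7630

Final posterior: 0.7630


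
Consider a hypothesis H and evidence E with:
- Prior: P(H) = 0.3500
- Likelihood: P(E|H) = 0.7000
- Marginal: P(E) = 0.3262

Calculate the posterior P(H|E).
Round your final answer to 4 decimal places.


Using Bayes' theorem:

P(H|E) = P(E|H) × P(H) / P(E)
       = 0.7000 × 0.3500 / 0.3262
       = 0.24500000 / 0.3262
       = 0.7511

The evidence strengthens our belief in H.
Prior: 0.3500 → Posterior: 0.7511


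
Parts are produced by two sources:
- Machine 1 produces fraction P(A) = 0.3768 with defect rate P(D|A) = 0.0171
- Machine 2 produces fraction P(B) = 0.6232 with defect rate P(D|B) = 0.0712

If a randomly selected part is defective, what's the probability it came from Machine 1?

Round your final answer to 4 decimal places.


Let A = from Machine 1, D = defective

Given:
- P(A) = 0.3768, P(B) = 0.6232
- P(D|A) = 0.0171, P(D|B) = 0.0712

Step 1: Find P(D)
P(D) = P(D|A)P(A) + P(D|B)P(B)
     = 0.0171 × 0.3768 + 0.0712 × 0.6232
     = 0.00644328 + 0.04437184
     = 0.05081512

Step 2: Apply Bayes' theorem
P(A|D) = P(D|A)P(A) / P(D)
       = 0.00644328 / 0.05081512
       = 0.1268


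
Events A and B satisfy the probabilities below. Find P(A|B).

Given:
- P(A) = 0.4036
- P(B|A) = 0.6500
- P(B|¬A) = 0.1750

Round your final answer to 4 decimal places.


Bayes' theorem: P(A|B) = P(B|A) × P(A) / P(B)

Step 1: Calculate P(B) using law of total probability
P(B) = P(B|A)P(A) + P(B|¬A)P(¬A)
     = 0.6500 × 0.4036 + 0.1750 × 0.5964
     = 0.26234000 + 0.10437000
     = 0.36671000

Step 2: Apply Bayes' theorem
P(A|B) = P(B|A) × P(A) / P(B)
       = 0.26234000 / 0.36671000
       = 0.7154


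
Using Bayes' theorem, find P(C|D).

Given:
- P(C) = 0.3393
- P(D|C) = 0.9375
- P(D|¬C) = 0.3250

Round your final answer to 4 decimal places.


Bayes' theorem: P(C|D) = P(D|C) × P(C) / P(D)

Step 1: Calculate P(D) using law of total probability
P(D) = P(D|C)P(C) + P(D|¬C)P(¬C)
     = 0.9375 × 0.3393 + 0.3250 × 0.6607
     = 0.31809375 + 0.21472750
     = 0.53282125

Step 2: Apply Bayes' theorem
P(C|D) = P(D|C) × P(C) / P(D)
       = 0.31809375 / 0.53282125
       = 0.5970


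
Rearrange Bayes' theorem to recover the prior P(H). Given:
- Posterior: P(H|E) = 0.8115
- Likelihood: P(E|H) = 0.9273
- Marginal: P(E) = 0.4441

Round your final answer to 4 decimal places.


From Bayes' theorem: P(H|E) = P(E|H) × P(H) / P(E)

Rearranging for P(H):
P(H) = P(H|E) × P(E) / P(E|H)
     = 0.8115 × 0.4441 / 0.9273
     = 0.36038715 / 0.9273
     = 0.3886


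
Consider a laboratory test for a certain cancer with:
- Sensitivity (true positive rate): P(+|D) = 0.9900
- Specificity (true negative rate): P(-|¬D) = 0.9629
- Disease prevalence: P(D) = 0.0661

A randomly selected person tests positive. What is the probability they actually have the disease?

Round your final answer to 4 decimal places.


Let D = has disease, + = positive test

Given:
- P(D) = 0.0661 (prevalence)
- P(+|D) = 0.9900 (sensitivity)
- P(-|¬D) = 0.9629 (specificity)
- P(+|¬D) = 0.0371 (false positive rate = 1 - specificity)

Step 1: Find P(+)
P(+) = P(+|D)P(D) + P(+|¬D)P(¬D)
     = 0.9900 × 0.0661 + 0.0371 × 0.9339
     = 0.06543900 + 0.03464769
     = 0.10008669

Step 2: Apply Bayes' theorem for P(D|+)
P(D|+) = P(+|D)P(D) / P(+)
       = 0.06543900 / 0.10008669
       = 0.6538


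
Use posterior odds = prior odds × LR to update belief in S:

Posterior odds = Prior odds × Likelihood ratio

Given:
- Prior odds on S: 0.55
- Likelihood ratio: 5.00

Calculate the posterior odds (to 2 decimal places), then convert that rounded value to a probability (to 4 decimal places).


Step 1: Calculate posterior odds
Posterior odds = Prior odds × LR
               = 0.55 × 5.00
               = 2.75

Step 2: Convert to probability
P(S|E) = Posterior odds / (1 + Posterior odds)
       = 2.75 / (1 + 2.75)
       = 2.75 / 3.75
       = 0.7333

The evidence increased P(S) from 0.3548 to 0.7333.


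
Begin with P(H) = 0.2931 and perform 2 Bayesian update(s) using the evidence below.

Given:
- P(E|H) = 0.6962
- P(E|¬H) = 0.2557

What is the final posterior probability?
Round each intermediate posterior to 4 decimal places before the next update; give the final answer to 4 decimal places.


Sequential Bayesian updating:

Initial prior: P(H) = 0.2931

Update 1:
  P(E) = 0.6962 × 0.2931 + 0.2557 × 0.7069 = 0.20405622 + 0.18075433 = 0.38481055
  P(H|E) = 0.20405622 / 0.38481055 = 0.5303

Update 2:
  P(E) = 0.6962 × 0.5303 + 0.2557 × 0.4697 = 0.36919486 + 0.12010229 = 0.48929715
  P(H|E) = 0.36919486 / 0.48929715 = 0.7545

Final posterior: 0.7545


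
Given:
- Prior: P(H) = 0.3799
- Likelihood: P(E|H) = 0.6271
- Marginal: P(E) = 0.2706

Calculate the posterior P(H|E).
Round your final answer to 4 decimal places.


Using Bayes' theorem:

P(H|E) = P(E|H) × P(H) / P(E)
       = 0.6271 × 0.3799 / 0.2706
       = 0.23823529 / 0.2706
       = 0.8804

The evidence strengthens our belief in H.
Prior: 0.3799 → Posterior: 0.8804


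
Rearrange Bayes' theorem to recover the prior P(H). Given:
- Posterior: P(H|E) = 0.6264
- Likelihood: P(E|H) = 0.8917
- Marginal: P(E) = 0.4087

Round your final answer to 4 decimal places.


From Bayes' theorem: P(H|E) = P(E|H) × P(H) / P(E)

Rearranging for P(H):
P(H) = P(H|E) × P(E) / P(E|H)
     = 0.6264 × 0.4087 / 0.8917
     = 0.25600968 / 0.8917
     = 0.2871


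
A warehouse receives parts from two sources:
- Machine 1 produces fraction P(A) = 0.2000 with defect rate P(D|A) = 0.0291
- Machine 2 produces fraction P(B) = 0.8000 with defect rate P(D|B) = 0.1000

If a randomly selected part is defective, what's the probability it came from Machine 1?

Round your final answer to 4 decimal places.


Let A = from Machine 1, D = defective

Given:
- P(A) = 0.2000, P(B) = 0.8000
- P(D|A) = 0.0291, P(D|B) = 0.1000

Step 1: Find P(D)
P(D) = P(D|A)P(A) + P(D|B)P(B)
     = 0.0291 × 0.2000 + 0.1000 × 0.8000
     = 0.00582000 + 0.08000000
     = 0.08582000

Step 2: Apply Bayes' theorem
P(A|D) = P(D|A)P(A) / P(D)
       = 0.00582000 / 0.08582000
       = 0.0678


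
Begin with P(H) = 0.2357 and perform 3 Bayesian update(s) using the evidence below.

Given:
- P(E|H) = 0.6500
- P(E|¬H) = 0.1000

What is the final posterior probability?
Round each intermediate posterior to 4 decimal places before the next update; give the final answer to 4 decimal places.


Sequential Bayesian updating:

Initial prior: P(H) = 0.2357

Update 1:
  P(E) = 0.6500 × 0.2357 + 0.1000 × 0.7643 = 0.15320500 + 0.07643000 = 0.22963500
  P(H|E) = 0.15320500 / 0.22963500 = 0.6672

Update 2:
  P(E) = 0.6500 × 0.6672 + 0.1000 × 0.3328 = 0.43368000 + 0.03328000 = 0.46696000
  P(H|E) = 0.43368000 / 0.46696000 = 0.9287

Update 3:
  P(E) = 0.6500 × 0.9287 + 0.1000 × 0.0713 = 0.60365500 + 0.00713000 = 0.61078500
  P(H|E) = 0.60365500 / 0.61078500 = 0.9883

Final posterior: 0.9883


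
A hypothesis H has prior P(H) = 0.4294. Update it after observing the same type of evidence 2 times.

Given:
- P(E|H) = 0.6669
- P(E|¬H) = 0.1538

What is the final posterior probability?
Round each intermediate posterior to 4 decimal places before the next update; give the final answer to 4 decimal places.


Sequential Bayesian updating:

Initial prior: P(H) = 0.4294

Update 1:
  P(E) = 0.6669 × 0.4294 + 0.1538 × 0.5706 = 0.28636686 + 0.08775828 = 0.37412514
  P(H|E) = 0.28636686 / 0.37412514 = 0.7654

Update 2:
  P(E) = 0.6669 × 0.7654 + 0.1538 × 0.2346 = 0.51044526 + 0.03608148 = 0.54652674
  P(H|E) = 0.51044526 / 0.54652674 = 0.9340

Final posterior: 0.9340


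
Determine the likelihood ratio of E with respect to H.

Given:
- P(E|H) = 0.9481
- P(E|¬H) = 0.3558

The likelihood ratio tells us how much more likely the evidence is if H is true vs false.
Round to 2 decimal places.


Likelihood Ratio (LR) = P(E|H) / P(E|¬H)

LR = 0.9481 / 0.3558
   = 2.66

The evidence is 2.66 times more likely if H is true than if H is false.
LR > 1, so observing E raises the odds in favor of H.


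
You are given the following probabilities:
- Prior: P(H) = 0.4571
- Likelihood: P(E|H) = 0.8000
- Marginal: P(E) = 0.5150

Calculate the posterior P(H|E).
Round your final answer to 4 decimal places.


Using Bayes' theorem:

P(H|E) = P(E|H) × P(H) / P(E)
       = 0.8000 × 0.4571 / 0.5150
       = 0.36568000 / 0.5150
       = 0.7101

The evidence strengthens our belief in H.
Prior: 0.4571 → Posterior: 0.7101


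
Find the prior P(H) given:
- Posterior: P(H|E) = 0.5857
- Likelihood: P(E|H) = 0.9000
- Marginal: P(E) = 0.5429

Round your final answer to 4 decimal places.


From Bayes' theorem: P(H|E) = P(E|H) × P(H) / P(E)

Rearranging for P(H):
P(H) = P(H|E) × P(E) / P(E|H)
     = 0.5857 × 0.5429 / 0.9000
     = 0.31797653 / 0.9000
     = 0.3533


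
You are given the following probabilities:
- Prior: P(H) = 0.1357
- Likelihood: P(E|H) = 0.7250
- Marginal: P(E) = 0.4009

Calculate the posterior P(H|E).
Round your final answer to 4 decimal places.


Using Bayes' theorem:

P(H|E) = P(E|H) × P(H) / P(E)
       = 0.7250 × 0.1357 / 0.4009
       = 0.09838250 / 0.4009
       = 0.2454

The evidence strengthens our belief in H.
Prior: 0.1357 → Posterior: 0.2454


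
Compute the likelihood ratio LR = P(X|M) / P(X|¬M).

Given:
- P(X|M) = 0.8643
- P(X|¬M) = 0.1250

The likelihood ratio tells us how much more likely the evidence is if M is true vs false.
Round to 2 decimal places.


Likelihood Ratio (LR) = P(X|M) / P(X|¬M)

LR = 0.8643 / 0.1250
   = 6.91

The evidence is 6.91 times more likely if M is true than if M is false.
Since LR > 1, the evidence supports M over ¬M.


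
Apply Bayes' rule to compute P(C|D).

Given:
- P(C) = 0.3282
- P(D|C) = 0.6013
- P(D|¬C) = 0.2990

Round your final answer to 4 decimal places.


Bayes' theorem: P(C|D) = P(D|C) × P(C) / P(D)

Step 1: Calculate P(D) using law of total probability
P(D) = P(D|C)P(C) + P(D|¬C)P(¬C)
     = 0.6013 × 0.3282 + 0.2990 × 0.6718
     = 0.19734666 + 0.20086820
     = 0.39821486

Step 2: Apply Bayes' theorem
P(C|D) = P(D|C) × P(C) / P(D)
       = 0.19734666 / 0.39821486
       = 0.4956


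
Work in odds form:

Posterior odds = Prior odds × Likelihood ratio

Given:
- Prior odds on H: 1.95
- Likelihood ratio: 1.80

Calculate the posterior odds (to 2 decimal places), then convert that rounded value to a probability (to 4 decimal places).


Step 1: Calculate posterior odds
Posterior odds = Prior odds × LR
               = 1.95 × 1.80
               = 3.51

Step 2: Convert to probability
P(H|E) = Posterior odds / (1 + Posterior odds)
       = 3.51 / (1 + 3.51)
       = 3.51 / 4.51
       = 0.7783

The evidence increased P(H) from 0.6610 to 0.7783.


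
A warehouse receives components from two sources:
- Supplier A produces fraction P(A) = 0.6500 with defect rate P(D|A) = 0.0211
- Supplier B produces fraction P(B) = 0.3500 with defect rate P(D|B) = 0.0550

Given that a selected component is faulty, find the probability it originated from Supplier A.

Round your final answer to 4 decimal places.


Let A = from Supplier A, D = faulty

Given:
- P(A) = 0.6500, P(B) = 0.3500
- P(D|A) = 0.0211, P(D|B) = 0.0550

Step 1: Find P(D)
P(D) = P(D|A)P(A) + P(D|B)P(B)
     = 0.0211 × 0.6500 + 0.0550 × 0.3500
     = 0.01371500 + 0.01925000
     = 0.03296500

Step 2: Apply Bayes' theorem
P(A|D) = P(D|A)P(A) / P(D)
       = 0.01371500 / 0.03296500
       = 0.4160


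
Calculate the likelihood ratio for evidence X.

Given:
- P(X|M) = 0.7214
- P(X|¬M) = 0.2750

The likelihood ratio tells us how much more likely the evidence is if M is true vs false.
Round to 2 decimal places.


Likelihood Ratio (LR) = P(X|M) / P(X|¬M)

LR = 0.7214 / 0.2750
   = 2.62

The evidence is 2.62 times more likely if M is true than if M is false.
Since LR > 1, the evidence supports M over ¬M.


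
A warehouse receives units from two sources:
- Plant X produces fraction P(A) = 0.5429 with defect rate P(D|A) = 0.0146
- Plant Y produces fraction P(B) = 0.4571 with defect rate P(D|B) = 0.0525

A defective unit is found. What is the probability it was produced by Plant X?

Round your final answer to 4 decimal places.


Let A = from Plant X, D = defective

Given:
- P(A) = 0.5429, P(B) = 0.4571
- P(D|A) = 0.0146, P(D|B) = 0.0525

Step 1: Find P(D)
P(D) = P(D|A)P(A) + P(D|B)P(B)
     = 0.0146 × 0.5429 + 0.0525 × 0.4571
     = 0.00792634 + 0.02399775
     = 0.03192409

Step 2: Apply Bayes' theorem
P(A|D) = P(D|A)P(A) / P(D)
       = 0.00792634 / 0.03192409
       = 0.2483


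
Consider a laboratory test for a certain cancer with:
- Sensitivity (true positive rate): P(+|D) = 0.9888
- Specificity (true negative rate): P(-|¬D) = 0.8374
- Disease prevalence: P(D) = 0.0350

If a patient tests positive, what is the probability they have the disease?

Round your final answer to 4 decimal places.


Let D = has disease, + = positive test

Given:
- P(D) = 0.0350 (prevalence)
- P(+|D) = 0.9888 (sensitivity)
- P(-|¬D) = 0.8374 (specificity)
- P(+|¬D) = 0.1626 (false positive rate = 1 - specificity)

Step 1: Find P(+)
P(+) = P(+|D)P(D) + P(+|¬D)P(¬D)
     = 0.9888 × 0.0350 + 0.1626 × 0.9650
     = 0.03460800 + 0.15690900
     = 0.19151700

Step 2: Apply Bayes' theorem for P(D|+)
P(D|+) = P(+|D)P(D) / P(+)
       = 0.03460800 / 0.19151700
       = 0.1807


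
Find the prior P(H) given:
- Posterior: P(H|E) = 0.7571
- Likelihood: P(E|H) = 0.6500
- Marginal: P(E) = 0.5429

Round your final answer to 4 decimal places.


From Bayes' theorem: P(H|E) = P(E|H) × P(H) / P(E)

Rearranging for P(H):
P(H) = P(H|E) × P(E) / P(E|H)
     = 0.7571 × 0.5429 / 0.6500
     = 0.41102959 / 0.6500
     = 0.6324


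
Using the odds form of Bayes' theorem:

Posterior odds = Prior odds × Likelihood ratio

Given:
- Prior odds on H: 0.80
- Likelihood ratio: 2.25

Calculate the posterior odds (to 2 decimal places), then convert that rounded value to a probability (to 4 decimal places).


Step 1: Calculate posterior odds
Posterior odds = Prior odds × LR
               = 0.80 × 2.25
               = 1.80

Step 2: Convert to probability
P(H|E) = Posterior odds / (1 + Posterior odds)
       = 1.80 / (1 + 1.80)
       = 1.80 / 2.80
       = 0.6429

The evidence increased P(H) from 0.4444 to 0.6429.


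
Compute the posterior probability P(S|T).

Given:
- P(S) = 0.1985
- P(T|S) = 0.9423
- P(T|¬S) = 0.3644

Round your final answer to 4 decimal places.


Bayes' theorem: P(S|T) = P(T|S) × P(S) / P(T)

Step 1: Calculate P(T) using law of total probability
P(T) = P(T|S)P(S) + P(T|¬S)P(¬S)
     = 0.9423 × 0.1985 + 0.3644 × 0.8015
     = 0.18704655 + 0.29206660
     = 0.47911315

Step 2: Apply Bayes' theorem
P(S|T) = P(T|S) × P(S) / P(T)
       = 0.18704655 / 0.47911315
       = 0.3904


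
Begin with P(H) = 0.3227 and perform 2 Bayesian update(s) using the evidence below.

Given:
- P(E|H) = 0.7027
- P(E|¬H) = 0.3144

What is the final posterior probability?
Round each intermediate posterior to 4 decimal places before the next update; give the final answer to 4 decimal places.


Sequential Bayesian updating:

Initial prior: P(H) = 0.3227

Update 1:
  P(E) = 0.7027 × 0.3227 + 0.3144 × 0.6773 = 0.22676129 + 0.21294312 = 0.43970441
  P(H|E) = 0.22676129 / 0.43970441 = 0.5157

Update 2:
  P(E) = 0.7027 × 0.5157 + 0.3144 × 0.4843 = 0.36238239 + 0.15226392 = 0.51464631
  P(H|E) = 0.36238239 / 0.51464631 = 0.7041

Final posterior: 0.7041


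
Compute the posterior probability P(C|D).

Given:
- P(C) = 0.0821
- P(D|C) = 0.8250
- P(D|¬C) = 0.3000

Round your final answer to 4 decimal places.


Bayes' theorem: P(C|D) = P(D|C) × P(C) / P(D)

Step 1: Calculate P(D) using law of total probability
P(D) = P(D|C)P(C) + P(D|¬C)P(¬C)
     = 0.8250 × 0.0821 + 0.3000 × 0.9179
     = 0.06773250 + 0.27537000
     = 0.34310250

Step 2: Apply Bayes' theorem
P(C|D) = P(D|C) × P(C) / P(D)
       = 0.06773250 / 0.34310250
       = 0.1974


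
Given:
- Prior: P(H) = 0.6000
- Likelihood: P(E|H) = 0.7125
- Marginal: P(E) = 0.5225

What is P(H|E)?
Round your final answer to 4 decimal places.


Using Bayes' theorem:

P(H|E) = P(E|H) × P(H) / P(E)
       = 0.7125 × 0.6000 / 0.5225
       = 0.42750000 / 0.5225
       = 0.8182

The evidence strengthens our belief in H.
Prior: 0.6000 → Posterior: 0.8182


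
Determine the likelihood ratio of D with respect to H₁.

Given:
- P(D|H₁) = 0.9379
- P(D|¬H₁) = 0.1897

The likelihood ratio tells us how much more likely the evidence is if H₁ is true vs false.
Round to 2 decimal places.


Likelihood Ratio (LR) = P(D|H₁) / P(D|¬H₁)

LR = 0.9379 / 0.1897
   = 4.94

The evidence is 4.94 times more likely if H₁ is true than if H₁ is false.
LR > 1, so observing D raises the odds in favor of H₁.


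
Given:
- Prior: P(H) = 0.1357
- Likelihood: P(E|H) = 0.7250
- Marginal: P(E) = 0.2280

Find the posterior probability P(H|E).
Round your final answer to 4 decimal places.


Using Bayes' theorem:

P(H|E) = P(E|H) × P(H) / P(E)
       = 0.7250 × 0.1357 / 0.2280
       = 0.09838250 / 0.2280
       = 0.4315

The evidence strengthens our belief in H.
Prior: 0.1357 → Posterior: 0.4315


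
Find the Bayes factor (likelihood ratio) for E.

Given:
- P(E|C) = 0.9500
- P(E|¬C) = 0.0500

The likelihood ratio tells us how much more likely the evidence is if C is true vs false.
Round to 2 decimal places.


Likelihood Ratio (LR) = P(E|C) / P(E|¬C)

LR = 0.9500 / 0.0500
   = 19.00

The evidence is 19.00 times more likely if C is true than if C is false.
LR > 1, so observing E raises the odds in favor of C.


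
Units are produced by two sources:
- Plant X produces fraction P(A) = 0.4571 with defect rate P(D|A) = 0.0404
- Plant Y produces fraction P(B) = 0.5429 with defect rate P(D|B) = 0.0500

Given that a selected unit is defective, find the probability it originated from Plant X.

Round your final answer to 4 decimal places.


Let A = from Plant X, D = defective

Given:
- P(A) = 0.4571, P(B) = 0.5429
- P(D|A) = 0.0404, P(D|B) = 0.0500

Step 1: Find P(D)
P(D) = P(D|A)P(A) + P(D|B)P(B)
     = 0.0404 × 0.4571 + 0.0500 × 0.5429
     = 0.01846684 + 0.02714500
     = 0.04561184

Step 2: Apply Bayes' theorem
P(A|D) = P(D|A)P(A) / P(D)
       = 0.01846684 / 0.04561184
       = 0.4049


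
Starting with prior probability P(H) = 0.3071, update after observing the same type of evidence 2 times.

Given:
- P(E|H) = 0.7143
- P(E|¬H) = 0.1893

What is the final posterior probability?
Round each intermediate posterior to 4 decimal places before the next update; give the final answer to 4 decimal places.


Sequential Bayesian updating:

Initial prior: P(H) = 0.3071

Update 1:
  P(E) = 0.7143 × 0.3071 + 0.1893 × 0.6929 = 0.21936153 + 0.13116597 = 0.35052750
  P(H|E) = 0.21936153 / 0.35052750 = 0.6258

Update 2:
  P(E) = 0.7143 × 0.6258 + 0.1893 × 0.3742 = 0.44700894 + 0.07083606 = 0.51784500
  P(H|E) = 0.44700894 / 0.51784500 = 0.8632

Final posterior: 0.8632


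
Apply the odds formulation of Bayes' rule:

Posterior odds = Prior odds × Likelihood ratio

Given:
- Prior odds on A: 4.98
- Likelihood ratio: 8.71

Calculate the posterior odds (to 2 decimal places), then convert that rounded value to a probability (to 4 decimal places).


Step 1: Calculate posterior odds
Posterior odds = Prior odds × LR
               = 4.98 × 8.71
               = 43.38

Step 2: Convert to probability
P(A|E) = Posterior odds / (1 + Posterior odds)
       = 43.38 / (1 + 43.38)
       = 43.38 / 44.38
       = 0.9775

The evidence increased P(A) from 0.8328 to 0.9775.


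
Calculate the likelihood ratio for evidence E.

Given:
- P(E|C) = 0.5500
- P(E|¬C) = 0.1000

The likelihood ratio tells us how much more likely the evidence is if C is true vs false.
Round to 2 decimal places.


Likelihood Ratio (LR) = P(E|C) / P(E|¬C)

LR = 0.5500 / 0.1000
   = 5.50

The evidence is 5.50 times more likely if C is true than if C is false.
Because LR exceeds 1, E is evidence for C.


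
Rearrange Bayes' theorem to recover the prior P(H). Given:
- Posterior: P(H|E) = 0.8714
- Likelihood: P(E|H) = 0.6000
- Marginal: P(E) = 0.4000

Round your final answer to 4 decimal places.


From Bayes' theorem: P(H|E) = P(E|H) × P(H) / P(E)

Rearranging for P(H):
P(H) = P(H|E) × P(E) / P(E|H)
     = 0.8714 × 0.4000 / 0.6000
     = 0.34856000 / 0.6000
     = 0.5809


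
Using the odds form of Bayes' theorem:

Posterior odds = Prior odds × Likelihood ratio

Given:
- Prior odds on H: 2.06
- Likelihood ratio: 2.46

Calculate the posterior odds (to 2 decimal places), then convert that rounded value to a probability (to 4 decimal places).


Step 1: Calculate posterior odds
Posterior odds = Prior odds × LR
               = 2.06 × 2.46
               = 5.07

Step 2: Convert to probability
P(H|E) = Posterior odds / (1 + Posterior odds)
       = 5.07 / (1 + 5.07)
       = 5.07 / 6.07
       = 0.8353

The evidence increased P(H) from 0.6732 to 0.8353.


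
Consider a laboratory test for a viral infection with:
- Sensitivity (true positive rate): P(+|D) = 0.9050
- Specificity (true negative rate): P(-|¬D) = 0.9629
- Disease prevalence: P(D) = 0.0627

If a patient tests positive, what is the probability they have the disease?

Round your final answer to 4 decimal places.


Let D = has disease, + = positive test

Given:
- P(D) = 0.0627 (prevalence)
- P(+|D) = 0.9050 (sensitivity)
- P(-|¬D) = 0.9629 (specificity)
- P(+|¬D) = 0.0371 (false positive rate = 1 - specificity)

Step 1: Find P(+)
P(+) = P(+|D)P(D) + P(+|¬D)P(¬D)
     = 0.9050 × 0.0627 + 0.0371 × 0.9373
     = 0.05674350 + 0.03477383
     = 0.09151733

Step 2: Apply Bayes' theorem for P(D|+)
P(D|+) = P(+|D)P(D) / P(+)
       = 0.05674350 / 0.09151733
       = 0.6200


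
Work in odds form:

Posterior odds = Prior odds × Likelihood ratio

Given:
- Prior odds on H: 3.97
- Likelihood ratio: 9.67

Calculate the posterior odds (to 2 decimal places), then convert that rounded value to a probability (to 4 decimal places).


Step 1: Calculate posterior odds
Posterior odds = Prior odds × LR
               = 3.97 × 9.67
               = 38.39

Step 2: Convert to probability
P(H|E) = Posterior odds / (1 + Posterior odds)
       = 38.39 / (1 + 38.39)
       = 38.39 / 39.39
       = 0.9746

The evidence increased P(H) from 0.7988 to 0.9746.


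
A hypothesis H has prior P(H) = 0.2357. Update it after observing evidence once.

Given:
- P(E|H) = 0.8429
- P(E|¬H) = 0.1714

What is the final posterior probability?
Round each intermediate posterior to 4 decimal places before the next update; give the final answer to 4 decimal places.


Sequential Bayesian updating:

Initial prior: P(H) = 0.2357

Update 1:
  P(E) = 0.8429 × 0.2357 + 0.1714 × 0.7643 = 0.19867153 + 0.13100102 = 0.32967255
  P(H|E) = 0.19867153 / 0.32967255 = 0.6026

Final posterior: 0.6026


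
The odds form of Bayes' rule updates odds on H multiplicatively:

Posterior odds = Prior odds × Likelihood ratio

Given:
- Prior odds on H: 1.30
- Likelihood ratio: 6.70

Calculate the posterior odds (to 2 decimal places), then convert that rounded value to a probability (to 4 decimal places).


Step 1: Calculate posterior odds
Posterior odds = Prior odds × LR
               = 1.30 × 6.70
               = 8.71

Step 2: Convert to probability
P(H|E) = Posterior odds / (1 + Posterior odds)
       = 8.71 / (1 + 8.71)
       = 8.71 / 9.71
       = 0.8970

The evidence increased P(H) from 0.5652 to 0.8970.


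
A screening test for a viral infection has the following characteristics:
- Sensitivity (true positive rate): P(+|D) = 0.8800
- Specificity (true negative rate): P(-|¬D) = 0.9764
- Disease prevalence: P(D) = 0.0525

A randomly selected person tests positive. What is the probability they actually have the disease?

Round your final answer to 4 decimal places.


Let D = has disease, + = positive test

Given:
- P(D) = 0.0525 (prevalence)
- P(+|D) = 0.8800 (sensitivity)
- P(-|¬D) = 0.9764 (specificity)
- P(+|¬D) = 0.0236 (false positive rate = 1 - specificity)

Step 1: Find P(+)
P(+) = P(+|D)P(D) + P(+|¬D)P(¬D)
     = 0.8800 × 0.0525 + 0.0236 × 0.9475
     = 0.04620000 + 0.02236100
     = 0.06856100

Step 2: Apply Bayes' theorem for P(D|+)
P(D|+) = P(+|D)P(D) / P(+)
       = 0.04620000 / 0.06856100
       = 0.6739


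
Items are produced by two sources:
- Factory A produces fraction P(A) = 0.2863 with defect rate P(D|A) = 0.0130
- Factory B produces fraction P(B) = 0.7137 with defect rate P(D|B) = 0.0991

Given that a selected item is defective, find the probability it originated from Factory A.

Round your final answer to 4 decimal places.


Let A = from Factory A, D = defective

Given:
- P(A) = 0.2863, P(B) = 0.7137
- P(D|A) = 0.0130, P(D|B) = 0.0991

Step 1: Find P(D)
P(D) = P(D|A)P(A) + P(D|B)P(B)
     = 0.0130 × 0.2863 + 0.0991 × 0.7137
     = 0.00372190 + 0.07072767
     = 0.07444957

Step 2: Apply Bayes' theorem
P(A|D) = P(D|A)P(A) / P(D)
       = 0.00372190 / 0.07444957
       = 0.0500


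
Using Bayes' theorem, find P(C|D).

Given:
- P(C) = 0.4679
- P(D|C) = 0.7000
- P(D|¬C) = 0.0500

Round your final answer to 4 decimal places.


Bayes' theorem: P(C|D) = P(D|C) × P(C) / P(D)

Step 1: Calculate P(D) using law of total probability
P(D) = P(D|C)P(C) + P(D|¬C)P(¬C)
     = 0.7000 × 0.4679 + 0.0500 × 0.5321
     = 0.32753000 + 0.02660500
     = 0.35413500

Step 2: Apply Bayes' theorem
P(C|D) = P(D|C) × P(C) / P(D)
       = 0.32753000 / 0.35413500
       = 0.9249


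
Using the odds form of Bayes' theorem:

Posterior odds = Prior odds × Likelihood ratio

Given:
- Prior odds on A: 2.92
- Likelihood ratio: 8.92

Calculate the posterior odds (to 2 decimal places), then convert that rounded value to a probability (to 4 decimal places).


Step 1: Calculate posterior odds
Posterior odds = Prior odds × LR
               = 2.92 × 8.92
               = 26.05

Step 2: Convert to probability
P(A|E) = Posterior odds / (1 + Posterior odds)
       = 26.05 / (1 + 26.05)
       = 26.05 / 27.05
       = 0.9630

The evidence increased P(A) from 0.7449 to 0.9630.


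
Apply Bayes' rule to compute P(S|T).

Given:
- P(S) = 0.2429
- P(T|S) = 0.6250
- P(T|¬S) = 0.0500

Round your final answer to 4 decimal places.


Bayes' theorem: P(S|T) = P(T|S) × P(S) / P(T)

Step 1: Calculate P(T) using law of total probability
P(T) = P(T|S)P(S) + P(T|¬S)P(¬S)
     = 0.6250 × 0.2429 + 0.0500 × 0.7571
     = 0.15181250 + 0.03785500
     = 0.18966750

Step 2: Apply Bayes' theorem
P(S|T) = P(T|S) × P(S) / P(T)
       = 0.15181250 / 0.18966750
       = 0.8004


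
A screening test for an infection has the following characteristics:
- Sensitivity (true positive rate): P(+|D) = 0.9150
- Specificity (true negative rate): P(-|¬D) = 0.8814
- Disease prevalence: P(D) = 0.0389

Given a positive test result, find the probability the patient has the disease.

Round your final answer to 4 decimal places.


Let D = has disease, + = positive test

Given:
- P(D) = 0.0389 (prevalence)
- P(+|D) = 0.9150 (sensitivity)
- P(-|¬D) = 0.8814 (specificity)
- P(+|¬D) = 0.1186 (false positive rate = 1 - specificity)

Step 1: Find P(+)
P(+) = P(+|D)P(D) + P(+|¬D)P(¬D)
     = 0.9150 × 0.0389 + 0.1186 × 0.9611
     = 0.03559350 + 0.11398646
     = 0.14957996

Step 2: Apply Bayes' theorem for P(D|+)
P(D|+) = P(+|D)P(D) / P(+)
       = 0.03559350 / 0.14957996
       = 0.2380


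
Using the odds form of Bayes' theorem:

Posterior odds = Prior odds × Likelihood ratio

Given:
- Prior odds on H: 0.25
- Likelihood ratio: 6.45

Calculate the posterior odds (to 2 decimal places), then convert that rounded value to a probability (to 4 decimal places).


Step 1: Calculate posterior odds
Posterior odds = Prior odds × LR
               = 0.25 × 6.45
               = 1.61

Step 2: Convert to probability
P(H|E) = Posterior odds / (1 + Posterior odds)
       = 1.61 / (1 + 1.61)
       = 1.61 / 2.61
       = 0.6169

The evidence increased P(H) from 0.2000 to 0.6169.


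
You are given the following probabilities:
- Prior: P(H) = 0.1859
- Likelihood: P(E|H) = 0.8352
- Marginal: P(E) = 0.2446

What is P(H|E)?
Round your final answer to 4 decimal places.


Using Bayes' theorem:

P(H|E) = P(E|H) × P(H) / P(E)
       = 0.8352 × 0.1859 / 0.2446
       = 0.15526368 / 0.2446
       = 0.6348

The evidence strengthens our belief in H.
Prior: 0.1859 → Posterior: 0.6348


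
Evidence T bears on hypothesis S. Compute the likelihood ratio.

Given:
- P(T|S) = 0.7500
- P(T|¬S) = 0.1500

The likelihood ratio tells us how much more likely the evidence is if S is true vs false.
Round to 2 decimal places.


Likelihood Ratio (LR) = P(T|S) / P(T|¬S)

LR = 0.7500 / 0.1500
   = 5.00

The evidence is 5.00 times more likely if S is true than if S is false.
Since LR > 1, the evidence supports S over ¬S.


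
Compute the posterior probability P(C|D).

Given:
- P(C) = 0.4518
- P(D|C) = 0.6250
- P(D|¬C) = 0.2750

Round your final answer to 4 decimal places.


Bayes' theorem: P(C|D) = P(D|C) × P(C) / P(D)

Step 1: Calculate P(D) using law of total probability
P(D) = P(D|C)P(C) + P(D|¬C)P(¬C)
     = 0.6250 × 0.4518 + 0.2750 × 0.5482
     = 0.28237500 + 0.15075500
     = 0.43313000

Step 2: Apply Bayes' theorem
P(C|D) = P(D|C) × P(C) / P(D)
       = 0.28237500 / 0.43313000
       = 0.6519


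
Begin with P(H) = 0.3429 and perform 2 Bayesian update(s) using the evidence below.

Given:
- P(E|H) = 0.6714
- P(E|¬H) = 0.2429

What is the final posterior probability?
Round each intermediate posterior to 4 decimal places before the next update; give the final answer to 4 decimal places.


Sequential Bayesian updating:

Initial prior: P(H) = 0.3429

Update 1:
  P(E) = 0.6714 × 0.3429 + 0.2429 × 0.6571 = 0.23022306 + 0.15960959 = 0.38983265
  P(H|E) = 0.23022306 / 0.38983265 = 0.5906

Update 2:
  P(E) = 0.6714 × 0.5906 + 0.2429 × 0.4094 = 0.39652884 + 0.09944326 = 0.49597210
  P(H|E) = 0.39652884 / 0.49597210 = 0.7995

Final posterior: 0.7995


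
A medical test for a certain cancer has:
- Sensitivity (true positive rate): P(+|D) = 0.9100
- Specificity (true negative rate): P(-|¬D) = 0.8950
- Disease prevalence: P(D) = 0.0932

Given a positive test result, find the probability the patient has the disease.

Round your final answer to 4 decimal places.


Let D = has disease, + = positive test

Given:
- P(D) = 0.0932 (prevalence)
- P(+|D) = 0.9100 (sensitivity)
- P(-|¬D) = 0.8950 (specificity)
- P(+|¬D) = 0.1050 (false positive rate = 1 - specificity)

Step 1: Find P(+)
P(+) = P(+|D)P(D) + P(+|¬D)P(¬D)
     = 0.9100 × 0.0932 + 0.1050 × 0.9068
     = 0.08481200 + 0.09521400
     = 0.18002600

Step 2: Apply Bayes' theorem for P(D|+)
P(D|+) = P(+|D)P(D) / P(+)
       = 0.08481200 / 0.18002600
       = 0.4711


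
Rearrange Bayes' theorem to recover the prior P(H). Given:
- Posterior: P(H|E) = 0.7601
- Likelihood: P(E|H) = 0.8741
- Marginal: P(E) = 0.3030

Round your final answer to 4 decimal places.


From Bayes' theorem: P(H|E) = P(E|H) × P(H) / P(E)

Rearranging for P(H):
P(H) = P(H|E) × P(E) / P(E|H)
     = 0.7601 × 0.3030 / 0.8741
     = 0.23031030 / 0.8741
     = 0.2635


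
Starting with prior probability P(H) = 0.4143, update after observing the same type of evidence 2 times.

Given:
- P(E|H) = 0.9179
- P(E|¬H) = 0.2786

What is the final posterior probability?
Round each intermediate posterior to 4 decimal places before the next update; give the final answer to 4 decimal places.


Sequential Bayesian updating:

Initial prior: P(H) = 0.4143

Update 1:
  P(E) = 0.9179 × 0.4143 + 0.2786 × 0.5857 = 0.38028597 + 0.16317602 = 0.54346199
  P(H|E) = 0.38028597 / 0.54346199 = 0.6997

Update 2:
  P(E) = 0.9179 × 0.6997 + 0.2786 × 0.3003 = 0.64225463 + 0.08366358 = 0.72591821
  P(H|E) = 0.64225463 / 0.72591821 = 0.8847

Final posterior: 0.8847


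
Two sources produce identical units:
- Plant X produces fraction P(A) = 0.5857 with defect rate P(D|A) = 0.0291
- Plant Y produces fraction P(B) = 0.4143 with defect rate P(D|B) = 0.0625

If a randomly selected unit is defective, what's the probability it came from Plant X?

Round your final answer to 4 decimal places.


Let A = from Plant X, D = defective

Given:
- P(A) = 0.5857, P(B) = 0.4143
- P(D|A) = 0.0291, P(D|B) = 0.0625

Step 1: Find P(D)
P(D) = P(D|A)P(A) + P(D|B)P(B)
     = 0.0291 × 0.5857 + 0.0625 × 0.4143
     = 0.01704387 + 0.02589375
     = 0.04293762

Step 2: Apply Bayes' theorem
P(A|D) = P(D|A)P(A) / P(D)
       = 0.01704387 / 0.04293762
       = 0.3969


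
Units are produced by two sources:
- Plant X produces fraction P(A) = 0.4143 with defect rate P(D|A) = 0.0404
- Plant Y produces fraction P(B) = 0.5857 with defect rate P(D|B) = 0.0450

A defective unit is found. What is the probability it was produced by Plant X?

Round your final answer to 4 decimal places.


Let A = from Plant X, D = defective

Given:
- P(A) = 0.4143, P(B) = 0.5857
- P(D|A) = 0.0404, P(D|B) = 0.0450

Step 1: Find P(D)
P(D) = P(D|A)P(A) + P(D|B)P(B)
     = 0.0404 × 0.4143 + 0.0450 × 0.5857
     = 0.01673772 + 0.02635650
     = 0.04309422

Step 2: Apply Bayes' theorem
P(A|D) = P(D|A)P(A) / P(D)
       = 0.01673772 / 0.04309422
       = 0.3884


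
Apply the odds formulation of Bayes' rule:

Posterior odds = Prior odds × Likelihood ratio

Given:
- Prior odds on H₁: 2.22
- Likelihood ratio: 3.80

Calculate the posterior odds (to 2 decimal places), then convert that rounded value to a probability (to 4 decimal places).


Step 1: Calculate posterior odds
Posterior odds = Prior odds × LR
               = 2.22 × 3.80
               = 8.44

Step 2: Convert to probability
P(H₁|E) = Posterior odds / (1 + Posterior odds)
       = 8.44 / (1 + 8.44)
       = 8.44 / 9.44
       = 0.8941

The evidence increased P(H₁) from 0.6894 to 0.8941.


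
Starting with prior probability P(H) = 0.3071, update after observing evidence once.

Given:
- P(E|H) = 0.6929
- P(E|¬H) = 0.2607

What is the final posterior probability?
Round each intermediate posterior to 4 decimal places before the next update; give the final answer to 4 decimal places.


Sequential Bayesian updating:

Initial prior: P(H) = 0.3071

Update 1:
  P(E) = 0.6929 × 0.3071 + 0.2607 × 0.6929 = 0.21278959 + 0.18063903 = 0.39342862
  P(H|E) = 0.21278959 / 0.39342862 = 0.5409

Final posterior: 0.5409
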